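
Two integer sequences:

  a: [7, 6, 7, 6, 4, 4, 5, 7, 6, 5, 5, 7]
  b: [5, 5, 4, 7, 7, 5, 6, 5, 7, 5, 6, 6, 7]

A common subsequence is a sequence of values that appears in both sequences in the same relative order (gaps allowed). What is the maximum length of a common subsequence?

7

Taking 7 [1,4], then 7 [3,5], then 6 [4,7], then 5 [7,8], then 7 [8,9], then 6 [9,12], then 7 [12,13] gives a common subsequence of length 7. Since dp[12][13] = 7, nothing longer is possible.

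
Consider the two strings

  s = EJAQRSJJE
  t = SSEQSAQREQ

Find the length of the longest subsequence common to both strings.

One common subsequence of length 5: E (s #1, t #3); then A (s #3, t #6); then Q (s #4, t #7); then R (s #5, t #8); then E (s #9, t #9). Since dp[9][10] = 5, nothing longer is possible.

5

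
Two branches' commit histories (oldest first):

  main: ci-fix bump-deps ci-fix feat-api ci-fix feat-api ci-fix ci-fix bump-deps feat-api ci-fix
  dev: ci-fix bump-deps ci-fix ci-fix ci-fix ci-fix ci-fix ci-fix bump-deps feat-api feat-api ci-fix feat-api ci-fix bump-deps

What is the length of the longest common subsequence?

9

Match ci-fix [1,1], then bump-deps [2,2], then ci-fix [3,5], then ci-fix [5,6], then ci-fix [7,7], then ci-fix [8,8], then bump-deps [9,9], then feat-api [10,13], then ci-fix [11,14] — 9 commits in the same relative order in both. dp[11][15] = 9 confirms this is the maximum.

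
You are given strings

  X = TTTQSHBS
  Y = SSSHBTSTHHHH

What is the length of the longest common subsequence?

4

Let dp[i][j] be the LCS length of the first i characters of X and the first j characters of Y. dp[i][j] = dp[i-1][j-1]+1 when the i-th and j-th characters match, else max(dp[i-1][j], dp[i][j-1]).
    ·  S  S  S  H  B  T  S  T  H  H  H  H
 ·  0  0  0  0  0  0  0  0  0  0  0  0  0
 T  0  0  0  0  0  0  1  1  1  1  1  1  1
 T  0  0  0  0  0  0  1  1  2  2  2  2  2
 T  0  0  0  0  0  0  1  1  2  2  2  2  2
 Q  0  0  0  0  0  0  1  1  2  2  2  2  2
 S  0  1  1  1  1  1  1  2  2  2  2  2  2
 H  0  1  1  1  2  2  2  2  2  3  3  3  3
 B  0  1  1  1  2  3  3  3  3  3  3  3  3
 S  0  1  2  2  2  3  3  4  4  4  4  4  4
dp[8][12] = 4. One LCS (by backtracking along matches): SHBS.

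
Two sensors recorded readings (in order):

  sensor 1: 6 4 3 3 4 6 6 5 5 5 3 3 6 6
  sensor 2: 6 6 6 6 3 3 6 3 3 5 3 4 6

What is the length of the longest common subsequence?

One common subsequence of length 7: 6 [1,4], 3 [3,5], 3 [4,6], 6 [6,7], 5 [10,10], 3 [11,11], 6 [14,13], and the DP table's final entry dp[14][13] is also 7, so no common subsequence is longer.

7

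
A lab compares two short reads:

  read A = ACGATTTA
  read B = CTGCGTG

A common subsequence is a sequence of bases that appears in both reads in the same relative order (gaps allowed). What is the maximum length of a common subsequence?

3

Match C at read A[2]=read B[4], then G at read A[3]=read B[5], then T at read A[5]=read B[6] — 3 bases in the same relative order in both, and the DP table's final entry dp[8][7] is also 3, so no common subsequence is longer.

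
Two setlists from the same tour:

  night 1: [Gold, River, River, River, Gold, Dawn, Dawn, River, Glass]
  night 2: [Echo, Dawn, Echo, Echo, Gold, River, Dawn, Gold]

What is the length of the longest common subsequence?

Match Gold (night 1 #1, night 2 #5); then River (night 1 #2, night 2 #6); then Gold (night 1 #5, night 2 #8) — 3 songs in the same relative order in both. dp[9][8] = 3 confirms this is the maximum.

3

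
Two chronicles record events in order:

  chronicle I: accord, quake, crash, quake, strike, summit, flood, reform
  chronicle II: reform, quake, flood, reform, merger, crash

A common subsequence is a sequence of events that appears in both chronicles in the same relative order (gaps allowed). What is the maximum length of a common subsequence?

3

One common subsequence of length 3: quake (chronicle I #4, chronicle II #2) → flood (chronicle I #7, chronicle II #3) → reform (chronicle I #8, chronicle II #4). The LCS DP gives dp[8][6] = 3, so this is optimal.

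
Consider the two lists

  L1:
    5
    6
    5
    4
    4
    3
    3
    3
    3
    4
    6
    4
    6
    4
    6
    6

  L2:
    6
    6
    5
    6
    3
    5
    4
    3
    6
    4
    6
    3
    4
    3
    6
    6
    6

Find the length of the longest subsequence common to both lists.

11

Taking 5 [1,3], 6 [2,4], 5 [3,6], 4 [5,7], 3 [6,8], 4 [10,10], 6 [11,11], 4 [12,13], 6 [13,15], 6 [15,16], 6 [16,17] gives a common subsequence of length 11. Since dp[16][17] = 11, nothing longer is possible.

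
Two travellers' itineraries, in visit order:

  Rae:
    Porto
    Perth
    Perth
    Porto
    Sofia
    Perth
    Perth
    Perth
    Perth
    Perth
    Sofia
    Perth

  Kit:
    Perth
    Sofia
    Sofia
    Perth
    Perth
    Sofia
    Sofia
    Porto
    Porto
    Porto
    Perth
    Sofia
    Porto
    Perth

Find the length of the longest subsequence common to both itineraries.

Pick Perth [2,1] → Sofia [5,3] → Perth [6,4] → Perth [7,5] → Perth [10,11] → Sofia [11,12] → Perth [12,14]; all 7 stops appear in both, in order. Since dp[12][14] = 7, nothing longer is possible.

7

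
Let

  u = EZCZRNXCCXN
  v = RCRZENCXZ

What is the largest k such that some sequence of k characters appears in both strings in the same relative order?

5

Taking C at u[3]=v[2], then Z at u[4]=v[4], then N at u[6]=v[6], then C at u[9]=v[7], then X at u[10]=v[8] gives a common subsequence of length 5. Since dp[11][9] = 5, nothing longer is possible.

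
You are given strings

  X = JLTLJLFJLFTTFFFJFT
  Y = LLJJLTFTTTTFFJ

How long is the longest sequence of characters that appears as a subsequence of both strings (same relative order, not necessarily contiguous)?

11

Pick L [2,1] → L [4,2] → J [5,3] → J [8,4] → L [9,5] → F [10,7] → T [11,10] → T [12,11] → F [14,12] → F [15,13] → J [16,14]; all 11 characters appear in both, in order, and the DP table's final entry dp[18][14] is also 11, so no common subsequence is longer.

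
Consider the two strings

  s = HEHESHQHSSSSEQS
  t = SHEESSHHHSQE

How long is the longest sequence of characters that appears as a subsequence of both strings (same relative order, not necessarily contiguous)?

8

Pick H at s[1]=t[2], then E at s[2]=t[3], then E at s[4]=t[4], then S at s[5]=t[6], then H at s[6]=t[8], then H at s[8]=t[9], then S at s[9]=t[10], then E at s[13]=t[12]; all 8 characters appear in both, in order. Since dp[15][12] = 8, nothing longer is possible.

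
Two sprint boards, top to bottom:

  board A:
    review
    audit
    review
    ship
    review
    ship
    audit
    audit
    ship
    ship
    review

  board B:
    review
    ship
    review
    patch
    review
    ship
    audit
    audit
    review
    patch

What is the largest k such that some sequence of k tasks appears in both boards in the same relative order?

Match review at board A[1]=board B[1]; then review at board A[3]=board B[3]; then review at board A[5]=board B[5]; then ship at board A[6]=board B[6]; then audit at board A[7]=board B[7]; then audit at board A[8]=board B[8]; then review at board A[11]=board B[9] — 7 tasks in the same relative order in both. The LCS DP gives dp[11][10] = 7, so this is optimal.

7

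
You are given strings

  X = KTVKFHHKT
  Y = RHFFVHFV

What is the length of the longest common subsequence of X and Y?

2

Taking V at X[3]=Y[5], F at X[5]=Y[7] gives a common subsequence of length 2. dp[9][8] = 2 confirms this is the maximum.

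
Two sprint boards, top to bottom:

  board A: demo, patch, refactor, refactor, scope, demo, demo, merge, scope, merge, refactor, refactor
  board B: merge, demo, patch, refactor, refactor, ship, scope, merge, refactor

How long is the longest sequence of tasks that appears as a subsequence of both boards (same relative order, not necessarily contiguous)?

7

One common subsequence of length 7: demo [1,2]; then patch [2,3]; then refactor [3,4]; then refactor [4,5]; then scope [9,7]; then merge [10,8]; then refactor [12,9]. The LCS DP gives dp[12][9] = 7, so this is optimal.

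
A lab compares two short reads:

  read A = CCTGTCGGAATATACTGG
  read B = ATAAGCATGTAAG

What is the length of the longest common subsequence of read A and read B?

8

One common subsequence of length 8: T [3,2] → G [4,5] → T [5,8] → G [8,9] → T [11,10] → A [12,11] → A [14,12] → G [18,13]. Since dp[18][13] = 8, nothing longer is possible.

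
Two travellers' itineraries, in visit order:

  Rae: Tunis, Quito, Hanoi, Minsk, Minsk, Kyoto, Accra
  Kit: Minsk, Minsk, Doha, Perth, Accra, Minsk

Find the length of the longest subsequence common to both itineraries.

Match Minsk (Rae #4, Kit #1), then Minsk (Rae #5, Kit #2), then Accra (Rae #7, Kit #5) — 3 stops in the same relative order in both. The LCS DP gives dp[7][6] = 3, so this is optimal.

3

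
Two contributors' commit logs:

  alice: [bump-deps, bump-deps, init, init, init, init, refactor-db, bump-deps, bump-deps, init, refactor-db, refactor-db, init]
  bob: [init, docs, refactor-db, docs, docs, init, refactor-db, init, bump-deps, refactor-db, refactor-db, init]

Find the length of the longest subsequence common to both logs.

Match init at alice[3]=bob[1], init at alice[4]=bob[6], init at alice[6]=bob[8], bump-deps at alice[9]=bob[9], refactor-db at alice[11]=bob[10], refactor-db at alice[12]=bob[11], init at alice[13]=bob[12] — 7 commits in the same relative order in both, and the DP table's final entry dp[13][12] is also 7, so no common subsequence is longer.

7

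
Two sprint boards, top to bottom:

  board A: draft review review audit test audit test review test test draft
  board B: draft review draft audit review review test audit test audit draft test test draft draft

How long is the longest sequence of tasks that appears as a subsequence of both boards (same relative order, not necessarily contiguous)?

9

Pick draft [1,3], review [2,5], review [3,6], audit [4,8], test [5,9], audit [6,10], test [7,12], test [9,13], draft [11,15]; all 9 tasks appear in both, in order, and the DP table's final entry dp[11][15] is also 9, so no common subsequence is longer.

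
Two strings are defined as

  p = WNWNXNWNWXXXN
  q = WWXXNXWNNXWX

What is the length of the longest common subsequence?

8

Match W [1,1]; then W [3,2]; then N [4,5]; then X [5,6]; then N [6,8]; then N [8,9]; then W [9,11]; then X [12,12] — 8 characters in the same relative order in both. Since dp[13][12] = 8, nothing longer is possible.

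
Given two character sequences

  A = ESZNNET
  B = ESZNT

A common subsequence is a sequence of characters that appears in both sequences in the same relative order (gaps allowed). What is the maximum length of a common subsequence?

Let dp[i][j] be the LCS length of the first i characters of A and the first j characters of B. dp[i][j] = dp[i-1][j-1]+1 when the i-th and j-th characters match, else max(dp[i-1][j], dp[i][j-1]).
    ·  E  S  Z  N  T
 ·  0  0  0  0  0  0
 E  0  1  1  1  1  1
 S  0  1  2  2  2  2
 Z  0  1  2  3  3  3
 N  0  1  2  3  4  4
 N  0  1  2  3  4  4
 E  0  1  2  3  4  4
 T  0  1  2  3  4  5
dp[7][5] = 5. One LCS (by backtracking along matches): ESZNT.

5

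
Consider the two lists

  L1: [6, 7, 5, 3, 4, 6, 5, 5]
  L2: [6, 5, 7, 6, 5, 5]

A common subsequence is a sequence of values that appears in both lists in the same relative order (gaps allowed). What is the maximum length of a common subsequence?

Let dp[i][j] be the LCS length of the first i values of L1 and the first j values of L2. dp[i][j] = dp[i-1][j-1]+1 when the i-th and j-th values match, else max(dp[i-1][j], dp[i][j-1]).
    ·  6  5  7  6  5  5
 ·  0  0  0  0  0  0  0
 6  0  1  1  1  1  1  1
 7  0  1  1  2  2  2  2
 5  0  1  2  2  2  3  3
 3  0  1  2  2  2  3  3
 4  0  1  2  2  2  3  3
 6  0  1  2  2  3  3  3
 5  0  1  2  2  3  4  4
 5  0  1  2  2  3  4  5
dp[8][6] = 5. One LCS (by backtracking along matches): 6, 7, 6, 5, 5.

5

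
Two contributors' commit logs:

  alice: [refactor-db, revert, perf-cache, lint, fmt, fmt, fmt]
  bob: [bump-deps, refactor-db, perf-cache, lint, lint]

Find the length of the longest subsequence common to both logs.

Match refactor-db at alice[1]=bob[2] → perf-cache at alice[3]=bob[3] → lint at alice[4]=bob[5] — 3 commits in the same relative order in both. dp[7][5] = 3 confirms this is the maximum.

3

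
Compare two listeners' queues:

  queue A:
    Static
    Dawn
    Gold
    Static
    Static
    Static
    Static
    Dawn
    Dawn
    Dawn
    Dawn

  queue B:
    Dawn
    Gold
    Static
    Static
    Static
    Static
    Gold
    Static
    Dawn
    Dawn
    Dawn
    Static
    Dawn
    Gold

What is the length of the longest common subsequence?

10

One common subsequence of length 10: Dawn (queue A #2, queue B #1) → Gold (queue A #3, queue B #2) → Static (queue A #4, queue B #4) → Static (queue A #5, queue B #5) → Static (queue A #6, queue B #6) → Static (queue A #7, queue B #8) → Dawn (queue A #8, queue B #9) → Dawn (queue A #9, queue B #10) → Dawn (queue A #10, queue B #11) → Dawn (queue A #11, queue B #13). The LCS DP gives dp[11][14] = 10, so this is optimal.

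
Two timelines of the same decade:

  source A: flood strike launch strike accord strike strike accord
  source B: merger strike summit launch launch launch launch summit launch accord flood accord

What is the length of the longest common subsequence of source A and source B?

Taking strike at source A[2]=source B[2] → launch at source A[3]=source B[9] → accord at source A[5]=source B[10] → accord at source A[8]=source B[12] gives a common subsequence of length 4. dp[8][12] = 4 confirms this is the maximum.

4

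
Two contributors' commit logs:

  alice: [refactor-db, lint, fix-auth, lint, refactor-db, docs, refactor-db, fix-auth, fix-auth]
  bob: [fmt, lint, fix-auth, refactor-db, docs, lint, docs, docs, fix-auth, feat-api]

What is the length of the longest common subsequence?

5

Match lint (alice #2, bob #2); then fix-auth (alice #3, bob #3); then lint (alice #4, bob #6); then docs (alice #6, bob #8); then fix-auth (alice #8, bob #9) — 5 commits in the same relative order in both. dp[9][10] = 5 confirms this is the maximum.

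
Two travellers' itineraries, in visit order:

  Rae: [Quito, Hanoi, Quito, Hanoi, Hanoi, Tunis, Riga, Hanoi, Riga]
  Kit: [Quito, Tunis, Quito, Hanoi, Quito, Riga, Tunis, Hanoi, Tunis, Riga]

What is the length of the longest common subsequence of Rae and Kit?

6

Pick Quito at Rae[1]=Kit[3] → Hanoi at Rae[2]=Kit[4] → Quito at Rae[3]=Kit[5] → Hanoi at Rae[5]=Kit[8] → Tunis at Rae[6]=Kit[9] → Riga at Rae[9]=Kit[10]; all 6 stops appear in both, in order. dp[9][10] = 6 confirms this is the maximum.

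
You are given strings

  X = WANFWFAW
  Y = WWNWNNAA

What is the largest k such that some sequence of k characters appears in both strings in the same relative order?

Taking W [1,2], N [3,3], W [5,4], A [7,8] gives a common subsequence of length 4. Since dp[8][8] = 4, nothing longer is possible.

4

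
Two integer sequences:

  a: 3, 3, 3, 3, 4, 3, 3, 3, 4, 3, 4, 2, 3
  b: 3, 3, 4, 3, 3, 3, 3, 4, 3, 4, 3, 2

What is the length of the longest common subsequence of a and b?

Match 3 [1,1], then 3 [2,2], then 3 [3,4], then 3 [4,5], then 3 [6,6], then 3 [7,7], then 3 [8,9], then 4 [9,10], then 3 [10,11], then 2 [12,12] — 10 values in the same relative order in both. dp[13][12] = 10 confirms this is the maximum.

10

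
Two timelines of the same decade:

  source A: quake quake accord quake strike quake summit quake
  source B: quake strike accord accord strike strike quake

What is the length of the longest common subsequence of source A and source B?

4

One common subsequence of length 4: quake (source A #1, source B #1), then accord (source A #3, source B #4), then strike (source A #5, source B #6), then quake (source A #8, source B #7). The LCS DP gives dp[8][7] = 4, so this is optimal.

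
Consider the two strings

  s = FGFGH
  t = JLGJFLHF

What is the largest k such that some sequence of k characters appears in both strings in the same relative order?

3

Pick G at s[2]=t[3] → F at s[3]=t[5] → H at s[5]=t[7]; all 3 characters appear in both, in order. dp[5][8] = 3 confirms this is the maximum.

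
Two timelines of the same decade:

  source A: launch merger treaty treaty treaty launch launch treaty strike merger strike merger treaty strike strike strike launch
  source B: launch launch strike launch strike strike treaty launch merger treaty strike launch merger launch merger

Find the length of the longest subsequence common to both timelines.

9

Taking launch [1,1] → launch [6,2] → launch [7,4] → strike [9,5] → strike [11,6] → merger [12,9] → treaty [13,10] → strike [14,11] → launch [17,14] gives a common subsequence of length 9. The LCS DP gives dp[17][15] = 9, so this is optimal.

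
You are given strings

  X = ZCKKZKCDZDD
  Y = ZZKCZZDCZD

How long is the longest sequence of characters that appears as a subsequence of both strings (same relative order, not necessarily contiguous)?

Let dp[i][j] be the LCS length of the first i characters of X and the first j characters of Y. dp[i][j] = dp[i-1][j-1]+1 when the i-th and j-th characters match, else max(dp[i-1][j], dp[i][j-1]).
    ·  Z  Z  K  C  Z  Z  D  C  Z  D
 ·  0  0  0  0  0  0  0  0  0  0  0
 Z  0  1  1  1  1  1  1  1  1  1  1
 C  0  1  1  1  2  2  2  2  2  2  2
 K  0  1  1  2  2  2  2  2  2  2  2
 K  0  1  1  2  2  2  2  2  2  2  2
 Z  0  1  2  2  2  3  3  3  3  3  3
 K  0  1  2  3  3  3  3  3  3  3  3
 C  0  1  2  3  4  4  4  4  4  4  4
 D  0  1  2  3  4  4  4  5  5  5  5
 Z  0  1  2  3  4  5  5  5  5  6  6
 D  0  1  2  3  4  5  5  6  6  6  7
 D  0  1  2  3  4  5  5  6  6  6  7
dp[11][10] = 7. One LCS (by backtracking along matches): ZZKCDZD.

7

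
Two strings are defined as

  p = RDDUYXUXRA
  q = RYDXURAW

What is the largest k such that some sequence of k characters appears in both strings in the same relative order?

Match R [1,1]; then D [3,3]; then X [6,4]; then U [7,5]; then R [9,6]; then A [10,7] — 6 characters in the same relative order in both. The LCS DP gives dp[10][8] = 6, so this is optimal.

6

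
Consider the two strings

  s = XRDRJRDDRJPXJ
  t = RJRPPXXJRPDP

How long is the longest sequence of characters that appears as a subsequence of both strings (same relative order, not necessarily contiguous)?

Taking R [2,1]; then R [4,3]; then J [5,8]; then R [6,9]; then D [8,11]; then P [11,12] gives a common subsequence of length 6, and the DP table's final entry dp[13][12] is also 6, so no common subsequence is longer.

6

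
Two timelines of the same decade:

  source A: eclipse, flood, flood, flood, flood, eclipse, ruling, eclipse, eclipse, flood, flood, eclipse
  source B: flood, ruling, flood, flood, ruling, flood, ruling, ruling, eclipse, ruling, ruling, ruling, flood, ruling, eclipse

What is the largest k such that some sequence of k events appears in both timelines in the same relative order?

8

Taking flood [2,1]; then flood [3,3]; then flood [4,4]; then flood [5,6]; then eclipse [6,9]; then ruling [7,12]; then flood [10,13]; then eclipse [12,15] gives a common subsequence of length 8. dp[12][15] = 8 confirms this is the maximum.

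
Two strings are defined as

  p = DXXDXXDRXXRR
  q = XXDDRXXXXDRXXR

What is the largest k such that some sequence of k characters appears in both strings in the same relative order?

Taking D (p #1, q #4), then X (p #2, q #6), then X (p #3, q #7), then X (p #5, q #8), then X (p #6, q #9), then D (p #7, q #10), then R (p #8, q #11), then X (p #9, q #12), then X (p #10, q #13), then R (p #12, q #14) gives a common subsequence of length 10. The LCS DP gives dp[12][14] = 10, so this is optimal.

10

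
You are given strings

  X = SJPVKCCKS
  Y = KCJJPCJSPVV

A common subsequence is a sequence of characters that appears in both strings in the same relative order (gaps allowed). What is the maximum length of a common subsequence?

Match J at X[2]=Y[4] → P at X[3]=Y[5] → C at X[6]=Y[6] → S at X[9]=Y[8] — 4 characters in the same relative order in both. The LCS DP gives dp[9][11] = 4, so this is optimal.

4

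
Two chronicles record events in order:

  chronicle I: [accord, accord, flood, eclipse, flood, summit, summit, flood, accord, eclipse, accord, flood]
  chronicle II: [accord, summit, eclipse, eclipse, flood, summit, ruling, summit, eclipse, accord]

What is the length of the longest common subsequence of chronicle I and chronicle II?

Taking accord [1,1], then eclipse [4,4], then flood [5,5], then summit [6,6], then summit [7,8], then eclipse [10,9], then accord [11,10] gives a common subsequence of length 7. dp[12][10] = 7 confirms this is the maximum.

7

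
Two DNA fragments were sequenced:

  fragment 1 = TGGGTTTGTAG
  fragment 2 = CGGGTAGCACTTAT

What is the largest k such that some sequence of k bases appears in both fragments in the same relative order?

7

One common subsequence of length 7: G (fragment 1 #2, fragment 2 #2); then G (fragment 1 #3, fragment 2 #3); then G (fragment 1 #4, fragment 2 #4); then T (fragment 1 #5, fragment 2 #5); then T (fragment 1 #6, fragment 2 #11); then T (fragment 1 #7, fragment 2 #12); then T (fragment 1 #9, fragment 2 #14). dp[11][14] = 7 confirms this is the maximum.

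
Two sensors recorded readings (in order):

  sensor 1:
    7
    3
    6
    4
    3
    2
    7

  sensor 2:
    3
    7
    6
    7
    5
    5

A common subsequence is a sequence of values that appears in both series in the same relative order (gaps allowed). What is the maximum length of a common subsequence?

3

Let dp[i][j] be the LCS length of the first i values of sensor 1 and the first j values of sensor 2. dp[i][j] = dp[i-1][j-1]+1 when the i-th and j-th values match, else max(dp[i-1][j], dp[i][j-1]).
    ·  3  7  6  7  5  5
 ·  0  0  0  0  0  0  0
 7  0  0  1  1  1  1  1
 3  0  1  1  1  1  1  1
 6  0  1  1  2  2  2  2
 4  0  1  1  2  2  2  2
 3  0  1  1  2  2  2  2
 2  0  1  1  2  2  2  2
 7  0  1  2  2  3  3  3
dp[7][6] = 3. One LCS (by backtracking along matches): 7, 6, 7.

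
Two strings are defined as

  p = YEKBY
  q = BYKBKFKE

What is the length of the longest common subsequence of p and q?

3

Match Y at p[1]=q[2], K at p[3]=q[3], B at p[4]=q[4] — 3 characters in the same relative order in both. Since dp[5][8] = 3, nothing longer is possible.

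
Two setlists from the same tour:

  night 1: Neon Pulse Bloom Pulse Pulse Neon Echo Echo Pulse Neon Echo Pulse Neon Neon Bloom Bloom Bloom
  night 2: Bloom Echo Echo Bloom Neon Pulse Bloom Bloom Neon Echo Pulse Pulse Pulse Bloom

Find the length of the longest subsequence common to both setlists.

8

Match Neon (night 1 #1, night 2 #5) → Pulse (night 1 #2, night 2 #6) → Bloom (night 1 #3, night 2 #8) → Neon (night 1 #6, night 2 #9) → Echo (night 1 #7, night 2 #10) → Pulse (night 1 #9, night 2 #12) → Pulse (night 1 #12, night 2 #13) → Bloom (night 1 #17, night 2 #14) — 8 songs in the same relative order in both. dp[17][14] = 8 confirms this is the maximum.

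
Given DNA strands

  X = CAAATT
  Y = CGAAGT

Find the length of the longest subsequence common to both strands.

4

Let dp[i][j] be the LCS length of the first i bases of X and the first j bases of Y. dp[i][j] = dp[i-1][j-1]+1 when the i-th and j-th bases match, else max(dp[i-1][j], dp[i][j-1]).
    ·  C  G  A  A  G  T
 ·  0  0  0  0  0  0  0
 C  0  1  1  1  1  1  1
 A  0  1  1  2  2  2  2
 A  0  1  1  2  3  3  3
 A  0  1  1  2  3  3  3
 T  0  1  1  2  3  3  4
 T  0  1  1  2  3  3  4
dp[6][6] = 4. One LCS (by backtracking along matches): CAAT.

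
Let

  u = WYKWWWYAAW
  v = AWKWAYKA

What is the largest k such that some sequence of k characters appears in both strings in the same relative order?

Let dp[i][j] be the LCS length of the first i characters of u and the first j characters of v. dp[i][j] = dp[i-1][j-1]+1 when the i-th and j-th characters match, else max(dp[i-1][j], dp[i][j-1]).
    ·  A  W  K  W  A  Y  K  A
 ·  0  0  0  0  0  0  0  0  0
 W  0  0  1  1  1  1  1  1  1
 Y  0  0  1  1  1  1  2  2  2
 K  0  0  1  2  2  2  2  3  3
 W  0  0  1  2  3  3  3  3  3
 W  0  0  1  2  3  3  3  3  3
 W  0  0  1  2  3  3  3  3  3
 Y  0  0  1  2  3  3  4  4  4
 A  0  1  1  2  3  4  4  4  5
 A  0  1  1  2  3  4  4  4  5
 W  0  1  2  2  3  4  4  4  5
dp[10][8] = 5. One LCS (by backtracking along matches): WKWYA.

5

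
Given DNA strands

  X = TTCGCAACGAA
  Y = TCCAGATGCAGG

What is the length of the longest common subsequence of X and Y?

One common subsequence of length 7: T at X[2]=Y[1], C at X[3]=Y[2], C at X[5]=Y[3], A at X[6]=Y[4], A at X[7]=Y[6], C at X[8]=Y[9], G at X[9]=Y[12]. The LCS DP gives dp[11][12] = 7, so this is optimal.

7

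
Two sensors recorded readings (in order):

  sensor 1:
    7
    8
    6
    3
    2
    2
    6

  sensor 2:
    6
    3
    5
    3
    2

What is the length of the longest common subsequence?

Let dp[i][j] be the LCS length of the first i values of sensor 1 and the first j values of sensor 2. dp[i][j] = dp[i-1][j-1]+1 when the i-th and j-th values match, else max(dp[i-1][j], dp[i][j-1]).
    ·  6  3  5  3  2
 ·  0  0  0  0  0  0
 7  0  0  0  0  0  0
 8  0  0  0  0  0  0
 6  0  1  1  1  1  1
 3  0  1  2  2  2  2
 2  0  1  2  2  2  3
 2  0  1  2  2  2  3
 6  0  1  2  2  2  3
dp[7][5] = 3. One LCS (by backtracking along matches): 6, 3, 2.

3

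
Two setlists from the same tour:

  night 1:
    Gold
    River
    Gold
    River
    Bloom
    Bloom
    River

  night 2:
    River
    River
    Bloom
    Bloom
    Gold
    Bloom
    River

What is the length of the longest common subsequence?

One common subsequence of length 5: River [2,1]; then River [4,2]; then Bloom [5,4]; then Bloom [6,6]; then River [7,7]. The LCS DP gives dp[7][7] = 5, so this is optimal.

5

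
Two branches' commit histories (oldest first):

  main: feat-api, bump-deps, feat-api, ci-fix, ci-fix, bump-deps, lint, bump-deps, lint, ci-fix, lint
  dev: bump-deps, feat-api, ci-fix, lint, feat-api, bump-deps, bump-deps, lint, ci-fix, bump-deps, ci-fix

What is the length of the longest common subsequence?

Pick bump-deps at main[2]=dev[1]; then feat-api at main[3]=dev[2]; then ci-fix at main[4]=dev[3]; then bump-deps at main[6]=dev[7]; then lint at main[7]=dev[8]; then bump-deps at main[8]=dev[10]; then ci-fix at main[10]=dev[11]; all 7 commits appear in both, in order, and the DP table's final entry dp[11][11] is also 7, so no common subsequence is longer.

7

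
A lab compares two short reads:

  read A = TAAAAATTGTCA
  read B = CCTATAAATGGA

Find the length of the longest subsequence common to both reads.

Let dp[i][j] be the LCS length of the first i bases of read A and the first j bases of read B. dp[i][j] = dp[i-1][j-1]+1 when the i-th and j-th bases match, else max(dp[i-1][j], dp[i][j-1]).
    ·  C  C  T  A  T  A  A  A  T  G  G  A
 ·  0  0  0  0  0  0  0  0  0  0  0  0  0
 T  0  0  0  1  1  1  1  1  1  1  1  1  1
 A  0  0  0  1  2  2  2  2  2  2  2  2  2
 A  0  0  0  1  2  2  3  3  3  3  3  3  3
 A  0  0  0  1  2  2  3  4  4  4  4  4  4
 A  0  0  0  1  2  2  3  4  5  5  5  5  5
 A  0  0  0  1  2  2  3  4  5  5  5  5  6
 T  0  0  0  1  2  3  3  4  5  6  6  6  6
 T  0  0  0  1  2  3  3  4  5  6  6  6  6
 G  0  0  0  1  2  3  3  4  5  6  7  7  7
 T  0  0  0  1  2  3  3  4  5  6  7  7  7
 C  0  1  1  1  2  3  3  4  5  6  7  7  7
 A  0  1  1  1  2  3  4  4  5  6  7  7  8
dp[12][12] = 8. One LCS (by backtracking along matches): TAAAATGA.

8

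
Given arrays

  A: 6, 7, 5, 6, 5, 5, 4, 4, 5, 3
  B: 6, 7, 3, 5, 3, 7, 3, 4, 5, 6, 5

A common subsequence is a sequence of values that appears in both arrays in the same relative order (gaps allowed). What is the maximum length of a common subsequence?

Taking 6 (A #1, B #1); then 7 (A #2, B #6); then 5 (A #3, B #9); then 6 (A #4, B #10); then 5 (A #9, B #11) gives a common subsequence of length 5. The LCS DP gives dp[10][11] = 5, so this is optimal.

5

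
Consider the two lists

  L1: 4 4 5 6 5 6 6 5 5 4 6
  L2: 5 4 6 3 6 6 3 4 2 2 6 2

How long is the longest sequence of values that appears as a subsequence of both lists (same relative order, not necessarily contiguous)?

6

Let dp[i][j] be the LCS length of the first i values of L1 and the first j values of L2. dp[i][j] = dp[i-1][j-1]+1 when the i-th and j-th values match, else max(dp[i-1][j], dp[i][j-1]).
    ·  5  4  6  3  6  6  3  4  2  2  6  2
 ·  0  0  0  0  0  0  0  0  0  0  0  0  0
 4  0  0  1  1  1  1  1  1  1  1  1  1  1
 4  0  0  1  1  1  1  1  1  2  2  2  2  2
 5  0  1  1  1  1  1  1  1  2  2  2  2  2
 6  0  1  1  2  2  2  2  2  2  2  2  3  3
 5  0  1  1  2  2  2  2  2  2  2  2  3  3
 6  0  1  1  2  2  3  3  3  3  3  3  3  3
 6  0  1  1  2  2  3  4  4  4  4  4  4  4
 5  0  1  1  2  2  3  4  4  4  4  4  4  4
 5  0  1  1  2  2  3  4  4  4  4  4  4  4
 4  0  1  2  2  2  3  4  4  5  5  5  5  5
 6  0  1  2  3  3  3  4  4  5  5  5  6  6
dp[11][12] = 6. One LCS (by backtracking along matches): 4, 6, 6, 6, 4, 6.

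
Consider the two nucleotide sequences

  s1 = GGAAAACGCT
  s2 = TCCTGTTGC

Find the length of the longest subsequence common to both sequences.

Let dp[i][j] be the LCS length of the first i bases of s1 and the first j bases of s2. dp[i][j] = dp[i-1][j-1]+1 when the i-th and j-th bases match, else max(dp[i-1][j], dp[i][j-1]).
    ·  T  C  C  T  G  T  T  G  C
 ·  0  0  0  0  0  0  0  0  0  0
 G  0  0  0  0  0  1  1  1  1  1
 G  0  0  0  0  0  1  1  1  2  2
 A  0  0  0  0  0  1  1  1  2  2
 A  0  0  0  0  0  1  1  1  2  2
 A  0  0  0  0  0  1  1  1  2  2
 A  0  0  0  0  0  1  1  1  2  2
 C  0  0  1  1  1  1  1  1  2  3
 G  0  0  1  1  1  2  2  2  2  3
 C  0  0  1  2  2  2  2  2  2  3
 T  0  1  1  2  3  3  3  3  3  3
dp[10][9] = 3. One LCS (by backtracking along matches): GGC.

3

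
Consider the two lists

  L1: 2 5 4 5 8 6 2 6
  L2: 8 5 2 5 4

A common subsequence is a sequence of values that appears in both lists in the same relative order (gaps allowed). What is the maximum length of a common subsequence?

Let dp[i][j] be the LCS length of the first i values of L1 and the first j values of L2. dp[i][j] = dp[i-1][j-1]+1 when the i-th and j-th values match, else max(dp[i-1][j], dp[i][j-1]).
    ·  8  5  2  5  4
 ·  0  0  0  0  0  0
 2  0  0  0  1  1  1
 5  0  0  1  1  2  2
 4  0  0  1  1  2  3
 5  0  0  1  1  2  3
 8  0  1  1  1  2  3
 6  0  1  1  1  2  3
 2  0  1  1  2  2  3
 6  0  1  1  2  2  3
dp[8][5] = 3. One LCS (by backtracking along matches): 2, 5, 4.

3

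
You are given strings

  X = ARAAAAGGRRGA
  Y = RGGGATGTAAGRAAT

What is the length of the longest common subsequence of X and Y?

Match R (X #2, Y #1) → A (X #3, Y #5) → A (X #5, Y #9) → A (X #6, Y #10) → G (X #8, Y #11) → R (X #9, Y #12) → A (X #12, Y #14) — 7 characters in the same relative order in both. The LCS DP gives dp[12][15] = 7, so this is optimal.

7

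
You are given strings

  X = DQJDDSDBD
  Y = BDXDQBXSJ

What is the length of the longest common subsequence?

3

One common subsequence of length 3: D at X[1]=Y[4] → Q at X[2]=Y[5] → J at X[3]=Y[9]. Since dp[9][9] = 3, nothing longer is possible.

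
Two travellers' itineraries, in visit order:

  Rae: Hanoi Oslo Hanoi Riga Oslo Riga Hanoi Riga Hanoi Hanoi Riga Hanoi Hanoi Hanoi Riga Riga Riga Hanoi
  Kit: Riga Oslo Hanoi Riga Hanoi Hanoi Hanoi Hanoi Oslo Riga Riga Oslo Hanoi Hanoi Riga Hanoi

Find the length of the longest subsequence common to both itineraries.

Pick Riga at Rae[4]=Kit[1] → Oslo at Rae[5]=Kit[2] → Hanoi at Rae[7]=Kit[3] → Riga at Rae[8]=Kit[4] → Hanoi at Rae[9]=Kit[5] → Hanoi at Rae[10]=Kit[6] → Hanoi at Rae[12]=Kit[7] → Hanoi at Rae[13]=Kit[8] → Riga at Rae[15]=Kit[10] → Riga at Rae[16]=Kit[11] → Riga at Rae[17]=Kit[15] → Hanoi at Rae[18]=Kit[16]; all 12 stops appear in both, in order. Since dp[18][16] = 12, nothing longer is possible.

12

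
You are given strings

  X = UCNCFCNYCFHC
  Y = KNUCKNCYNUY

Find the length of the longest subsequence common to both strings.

6

Pick U (X #1, Y #3), C (X #2, Y #4), N (X #3, Y #6), C (X #4, Y #7), N (X #7, Y #9), Y (X #8, Y #11); all 6 characters appear in both, in order. The LCS DP gives dp[12][11] = 6, so this is optimal.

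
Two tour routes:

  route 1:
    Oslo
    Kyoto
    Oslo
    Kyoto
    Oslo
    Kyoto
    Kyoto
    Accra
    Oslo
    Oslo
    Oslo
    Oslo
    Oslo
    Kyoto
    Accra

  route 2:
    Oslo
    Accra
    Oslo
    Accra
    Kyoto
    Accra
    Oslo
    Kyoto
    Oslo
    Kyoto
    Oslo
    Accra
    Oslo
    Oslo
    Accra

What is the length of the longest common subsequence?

10

Taking Oslo (route 1 #1, route 2 #3), then Kyoto (route 1 #2, route 2 #5), then Oslo (route 1 #3, route 2 #7), then Kyoto (route 1 #4, route 2 #8), then Oslo (route 1 #5, route 2 #9), then Kyoto (route 1 #6, route 2 #10), then Accra (route 1 #8, route 2 #12), then Oslo (route 1 #12, route 2 #13), then Oslo (route 1 #13, route 2 #14), then Accra (route 1 #15, route 2 #15) gives a common subsequence of length 10. dp[15][15] = 10 confirms this is the maximum.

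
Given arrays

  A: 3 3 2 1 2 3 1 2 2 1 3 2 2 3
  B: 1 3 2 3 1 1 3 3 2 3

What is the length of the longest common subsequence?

Let dp[i][j] be the LCS length of the first i values of A and the first j values of B. dp[i][j] = dp[i-1][j-1]+1 when the i-th and j-th values match, else max(dp[i-1][j], dp[i][j-1]).
    ·  1  3  2  3  1  1  3  3  2  3
 ·  0  0  0  0  0  0  0  0  0  0  0
 3  0  0  1  1  1  1  1  1  1  1  1
 3  0  0  1  1  2  2  2  2  2  2  2
 2  0  0  1  2  2  2  2  2  2  3  3
 1  0  1  1  2  2  3  3  3  3  3  3
 2  0  1  1  2  2  3  3  3  3  4  4
 3  0  1  2  2  3  3  3  4  4  4  5
 1  0  1  2  2  3  4  4  4  4  4  5
 2  0  1  2  3  3  4  4  4  4  5  5
 2  0  1  2  3  3  4  4  4  4  5  5
 1  0  1  2  3  3  4  5  5  5  5  5
 3  0  1  2  3  4  4  5  6  6  6  6
 2  0  1  2  3  4  4  5  6  6  7  7
 2  0  1  2  3  4  4  5  6  6  7  7
 3  0  1  2  3  4  4  5  6  7  7  8
dp[14][10] = 8. One LCS (by backtracking along matches): 3, 2, 3, 1, 1, 3, 2, 3.

8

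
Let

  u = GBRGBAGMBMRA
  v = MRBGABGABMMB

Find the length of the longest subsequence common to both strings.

6

Pick G at u[1]=v[4] → B at u[2]=v[6] → G at u[4]=v[7] → B at u[5]=v[9] → M at u[8]=v[11] → B at u[9]=v[12]; all 6 characters appear in both, in order. The LCS DP gives dp[12][12] = 6, so this is optimal.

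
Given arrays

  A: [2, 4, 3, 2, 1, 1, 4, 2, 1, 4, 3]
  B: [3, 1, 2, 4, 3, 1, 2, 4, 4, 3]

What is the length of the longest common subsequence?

7

Let dp[i][j] be the LCS length of the first i values of A and the first j values of B. dp[i][j] = dp[i-1][j-1]+1 when the i-th and j-th values match, else max(dp[i-1][j], dp[i][j-1]).
    ·  3  1  2  4  3  1  2  4  4  3
 ·  0  0  0  0  0  0  0  0  0  0  0
 2  0  0  0  1  1  1  1  1  1  1  1
 4  0  0  0  1  2  2  2  2  2  2  2
 3  0  1  1  1  2  3  3  3  3  3  3
 2  0  1  1  2  2  3  3  4  4  4  4
 1  0  1  2  2  2  3  4  4  4  4  4
 1  0  1  2  2  2  3  4  4  4  4  4
 4  0  1  2  2  3  3  4  4  5  5  5
 2  0  1  2  3  3  3  4  5  5  5  5
 1  0  1  2  3  3  3  4  5  5  5  5
 4  0  1  2  3  4  4  4  5  6  6  6
 3  0  1  2  3  4  5  5  5  6  6  7
dp[11][10] = 7. One LCS (by backtracking along matches): 2, 4, 3, 2, 4, 4, 3.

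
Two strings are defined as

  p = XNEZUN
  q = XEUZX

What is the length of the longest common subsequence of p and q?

3

Taking X [1,1] → E [3,2] → Z [4,4] gives a common subsequence of length 3. dp[6][5] = 3 confirms this is the maximum.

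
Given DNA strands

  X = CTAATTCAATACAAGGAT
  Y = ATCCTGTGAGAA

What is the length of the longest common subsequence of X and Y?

7

One common subsequence of length 7: A [4,1], then T [5,2], then T [6,5], then T [10,7], then A [11,9], then A [14,11], then A [17,12]. The LCS DP gives dp[18][12] = 7, so this is optimal.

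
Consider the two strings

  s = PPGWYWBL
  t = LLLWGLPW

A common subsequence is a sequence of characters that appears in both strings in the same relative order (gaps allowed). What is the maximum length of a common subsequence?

Taking P (s #2, t #7) → W (s #6, t #8) gives a common subsequence of length 2. The LCS DP gives dp[8][8] = 2, so this is optimal.

2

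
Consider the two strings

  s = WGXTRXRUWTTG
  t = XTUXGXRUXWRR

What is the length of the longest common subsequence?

6

One common subsequence of length 6: X [3,1] → T [4,2] → X [6,6] → R [7,7] → U [8,8] → W [9,10]. The LCS DP gives dp[12][12] = 6, so this is optimal.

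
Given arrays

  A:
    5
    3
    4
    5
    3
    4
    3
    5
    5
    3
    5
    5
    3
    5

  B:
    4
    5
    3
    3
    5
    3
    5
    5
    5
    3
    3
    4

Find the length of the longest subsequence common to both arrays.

One common subsequence of length 9: 4 (A #3, B #1); then 5 (A #4, B #2); then 3 (A #5, B #3); then 3 (A #7, B #4); then 5 (A #8, B #5); then 5 (A #9, B #7); then 5 (A #11, B #8); then 5 (A #12, B #9); then 3 (A #13, B #11). Since dp[14][12] = 9, nothing longer is possible.

9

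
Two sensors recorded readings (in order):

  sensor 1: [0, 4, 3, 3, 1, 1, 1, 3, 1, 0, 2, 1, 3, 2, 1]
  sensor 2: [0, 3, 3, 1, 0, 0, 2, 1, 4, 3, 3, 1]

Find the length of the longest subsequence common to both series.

9

Match 0 (sensor 1 #1, sensor 2 #1), then 3 (sensor 1 #3, sensor 2 #2), then 3 (sensor 1 #4, sensor 2 #3), then 1 (sensor 1 #5, sensor 2 #4), then 0 (sensor 1 #10, sensor 2 #6), then 2 (sensor 1 #11, sensor 2 #7), then 1 (sensor 1 #12, sensor 2 #8), then 3 (sensor 1 #13, sensor 2 #11), then 1 (sensor 1 #15, sensor 2 #12) — 9 values in the same relative order in both. The LCS DP gives dp[15][12] = 9, so this is optimal.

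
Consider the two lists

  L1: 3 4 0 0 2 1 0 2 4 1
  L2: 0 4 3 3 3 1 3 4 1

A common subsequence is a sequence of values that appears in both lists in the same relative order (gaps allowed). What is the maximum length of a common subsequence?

One common subsequence of length 4: 3 [1,5], then 1 [6,6], then 4 [9,8], then 1 [10,9]. dp[10][9] = 4 confirms this is the maximum.

4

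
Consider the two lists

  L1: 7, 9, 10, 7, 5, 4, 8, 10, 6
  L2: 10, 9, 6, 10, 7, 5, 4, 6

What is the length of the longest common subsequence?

Let dp[i][j] be the LCS length of the first i values of L1 and the first j values of L2. dp[i][j] = dp[i-1][j-1]+1 when the i-th and j-th values match, else max(dp[i-1][j], dp[i][j-1]).
    · 10  9  6 10  7  5  4  6
 ·  0  0  0  0  0  0  0  0  0
 7  0  0  0  0  0  1  1  1  1
 9  0  0  1  1  1  1  1  1  1
10  0  1  1  1  2  2  2  2  2
 7  0  1  1  1  2  3  3  3  3
 5  0  1  1  1  2  3  4  4  4
 4  0  1  1  1  2  3  4  5  5
 8  0  1  1  1  2  3  4  5  5
10  0  1  1  1  2  3  4  5  5
 6  0  1  1  2  2  3  4  5  6
dp[9][8] = 6. One LCS (by backtracking along matches): 9, 10, 7, 5, 4, 6.

6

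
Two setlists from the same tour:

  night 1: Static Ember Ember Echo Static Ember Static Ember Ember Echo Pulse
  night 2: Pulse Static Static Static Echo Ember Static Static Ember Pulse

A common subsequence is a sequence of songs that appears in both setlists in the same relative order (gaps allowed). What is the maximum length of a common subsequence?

6

Taking Static at night 1[1]=night 2[4]; then Ember at night 1[3]=night 2[6]; then Static at night 1[5]=night 2[7]; then Static at night 1[7]=night 2[8]; then Ember at night 1[9]=night 2[9]; then Pulse at night 1[11]=night 2[10] gives a common subsequence of length 6. The LCS DP gives dp[11][10] = 6, so this is optimal.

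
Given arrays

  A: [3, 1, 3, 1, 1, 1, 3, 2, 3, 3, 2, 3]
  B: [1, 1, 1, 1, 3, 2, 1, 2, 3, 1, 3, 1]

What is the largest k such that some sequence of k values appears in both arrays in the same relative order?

Let dp[i][j] be the LCS length of the first i values of A and the first j values of B. dp[i][j] = dp[i-1][j-1]+1 when the i-th and j-th values match, else max(dp[i-1][j], dp[i][j-1]).
    ·  1  1  1  1  3  2  1  2  3  1  3  1
 ·  0  0  0  0  0  0  0  0  0  0  0  0  0
 3  0  0  0  0  0  1  1  1  1  1  1  1  1
 1  0  1  1  1  1  1  1  2  2  2  2  2  2
 3  0  1  1  1  1  2  2  2  2  3  3  3  3
 1  0  1  2  2  2  2  2  3  3  3  4  4  4
 1  0  1  2  3  3  3  3  3  3  3  4  4  5
 1  0  1  2  3  4  4  4  4  4  4  4  4  5
 3  0  1  2  3  4  5  5  5  5  5  5  5  5
 2  0  1  2  3  4  5  6  6  6  6  6  6  6
 3  0  1  2  3  4  5  6  6  6  7  7  7  7
 3  0  1  2  3  4  5  6  6  6  7  7  8  8
 2  0  1  2  3  4  5  6  6  7  7  7  8  8
 3  0  1  2  3  4  5  6  6  7  8  8  8  8
dp[12][12] = 8. One LCS (by backtracking along matches): 1, 1, 1, 1, 3, 2, 3, 3.

8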